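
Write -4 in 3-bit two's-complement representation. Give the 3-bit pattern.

100

|-4| = 4 = 100 in 3 bits.
Invert the bits: 011. Add 1: 100.
Check: 100 reads as 4 − 8 = -4.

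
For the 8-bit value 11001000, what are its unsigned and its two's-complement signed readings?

Unsigned: 11001000 = 200.
Signed: MSB=1 → 200 − 256 = -56.

unsigned = 200, signed = -56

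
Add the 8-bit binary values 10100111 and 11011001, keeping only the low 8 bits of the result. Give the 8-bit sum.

10000000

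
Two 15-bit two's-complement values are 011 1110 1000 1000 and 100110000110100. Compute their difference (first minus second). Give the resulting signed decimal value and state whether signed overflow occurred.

011 1110 1000 1000 → 011111010001000 = 16008 (signed)
100110000110100 = -13260 (signed)
Subtract via negate-and-add: invert 100110000110100 + 1 = 011001111001100 (i.e. 13260).
  011111010001000
+ 011001111001100
= 111001001010100
Result 111001001010100: MSB = 1 → 29268 − 32768 = -3500.
Both addends (after negating the subtrahend) are non-negative but the stored result is negative: signed overflow. The true value 16008 − (-13260) = 29268 lies outside [-16384, 16383].

-3500; overflow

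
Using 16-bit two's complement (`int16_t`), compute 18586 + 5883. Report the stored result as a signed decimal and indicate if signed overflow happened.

24469; no overflow

18586 → 0100100010011010
5883 → 0001011011111011
  0100100010011010
+ 0001011011111011
= 0101111110010101
Result 0101111110010101: MSB = 0 → value 24469.
Both addends are non-negative and so is the stored result: no signed overflow.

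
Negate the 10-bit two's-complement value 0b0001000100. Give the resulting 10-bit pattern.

Invert: 1110111011. Add 1: 1110111100.

1110111100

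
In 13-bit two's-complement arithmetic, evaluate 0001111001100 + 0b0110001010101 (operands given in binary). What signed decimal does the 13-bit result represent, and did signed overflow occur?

-4063; overflow

0001111001100 = 972 (signed)
0b0110001010101 → 0110001010101 = 3157 (signed)
  0001111001100
+ 0110001010101
= 1000000100001
Result 1000000100001: MSB = 1 → 4129 − 8192 = -4063.
Both addends are non-negative but the stored result is negative: signed overflow. The true value 972 + 3157 = 4129 lies outside [-4096, 4095].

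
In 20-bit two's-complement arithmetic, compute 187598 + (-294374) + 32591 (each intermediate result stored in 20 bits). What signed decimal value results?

-74185

187598 + (-294374) = -106776 (11100101111011101000)
-106776 + 32591 = -74185 (11101101111000110111)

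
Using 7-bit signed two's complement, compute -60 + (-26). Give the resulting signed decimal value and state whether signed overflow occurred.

-60 → 1000100
-26 → 1100110
  1000100
+ 1100110
= 0101010  (discard carry-out 1)
Result 0101010: MSB = 0 → value 42.
Both addends are negative but the stored result is non-negative: signed overflow. The true value -60 + (-26) = -86 lies outside [-64, 63].

42; overflow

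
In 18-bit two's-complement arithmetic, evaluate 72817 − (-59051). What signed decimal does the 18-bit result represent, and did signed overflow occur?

-130276; overflow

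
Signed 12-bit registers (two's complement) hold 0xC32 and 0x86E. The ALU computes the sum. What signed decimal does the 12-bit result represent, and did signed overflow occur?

1184; overflow

0xC32 = 110000110010 = -974 (signed)
0x86E = 100001101110 = -1938 (signed)
  110000110010
+ 100001101110
= 010010100000  (discard carry-out 1)
Result 010010100000: MSB = 0 → value 1184.
Both addends are negative but the stored result is non-negative: signed overflow. The true value -974 + (-1938) = -2912 lies outside [-2048, 2047].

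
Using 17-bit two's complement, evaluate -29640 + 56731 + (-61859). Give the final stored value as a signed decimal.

-34768

-29640 + 56731 = 27091 (00110100111010011)
27091 + (-61859) = -34768 (10111100000110000)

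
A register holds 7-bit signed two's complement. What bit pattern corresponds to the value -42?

1010110

|-42| = 42 = 0101010 in 7 bits.
Invert the bits: 1010101. Add 1: 1010110.
Check: 1010110 reads as 86 − 128 = -42.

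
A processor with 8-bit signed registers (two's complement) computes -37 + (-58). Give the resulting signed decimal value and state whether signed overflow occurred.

-95; no overflow

-37 → 11011011
-58 → 11000110
  11011011
+ 11000110
= 10100001  (discard carry-out 1)
Result 10100001: MSB = 1 → 161 − 256 = -95.
Both addends are negative and so is the stored result: no signed overflow.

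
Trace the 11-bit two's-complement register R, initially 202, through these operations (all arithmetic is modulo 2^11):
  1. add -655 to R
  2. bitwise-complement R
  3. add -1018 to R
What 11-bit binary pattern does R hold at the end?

10111001010

Start: R = 202 = 00011001010.
R = 202 + (-655) = -453 = 11000111011
R = NOT 11000111011 = 00111000100 = 452
R = 452 + (-1018) = -566 = 10111001010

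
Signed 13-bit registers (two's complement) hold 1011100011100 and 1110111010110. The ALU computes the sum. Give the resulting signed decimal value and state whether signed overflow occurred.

-2830; no overflow

1011100011100 = -2276 (signed)
1110111010110 = -554 (signed)
  1011100011100
+ 1110111010110
= 1010011110010  (discard carry-out 1)
Result 1010011110010: MSB = 1 → 5362 − 8192 = -2830.
Both addends are negative and so is the stored result: no signed overflow.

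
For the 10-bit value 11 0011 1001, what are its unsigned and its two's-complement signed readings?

Unsigned: 1100111001 = 825.
Signed: MSB=1 → 825 − 1024 = -199.

unsigned = 825, signed = -199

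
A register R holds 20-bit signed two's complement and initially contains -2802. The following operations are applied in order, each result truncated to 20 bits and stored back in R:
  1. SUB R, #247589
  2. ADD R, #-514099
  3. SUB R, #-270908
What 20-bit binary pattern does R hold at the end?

Start: R = -2802 = 11111111010100001110.
R = -2802 − 247589 = -250391 = 11000010110111101001
R = -250391 + (-514099) = -764490; wraps to 284086 = 01000101010110110110
R = 284086 − (-270908) = 554994; wraps to -493582 = 10000111011111110010

10000111011111110010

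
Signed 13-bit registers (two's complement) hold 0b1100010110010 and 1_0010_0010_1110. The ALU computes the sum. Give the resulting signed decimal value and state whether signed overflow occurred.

2784; overflow

0b1100010110010 → 1100010110010 = -1870 (signed)
1_0010_0010_1110 → 1001000101110 = -3538 (signed)
  1100010110010
+ 1001000101110
= 0101011100000  (discard carry-out 1)
Result 0101011100000: MSB = 0 → value 2784.
Both addends are negative but the stored result is non-negative: signed overflow. The true value -1870 + (-3538) = -5408 lies outside [-4096, 4095].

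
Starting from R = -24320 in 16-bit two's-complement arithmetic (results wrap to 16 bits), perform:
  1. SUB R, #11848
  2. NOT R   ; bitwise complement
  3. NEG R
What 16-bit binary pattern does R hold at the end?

0111001010111001

Start: R = -24320 = 1010000100000000.
R = -24320 − 11848 = -36168; wraps to 29368 = 0111001010111000
R = NOT 0111001010111000 = 1000110101000111 = -29369
R = −(-29369) = 29369 = 0111001010111001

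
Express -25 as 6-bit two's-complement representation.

100111

|-25| = 25 = 011001 in 6 bits.
Invert the bits: 100110. Add 1: 100111.
Check: 100111 reads as 39 − 64 = -25.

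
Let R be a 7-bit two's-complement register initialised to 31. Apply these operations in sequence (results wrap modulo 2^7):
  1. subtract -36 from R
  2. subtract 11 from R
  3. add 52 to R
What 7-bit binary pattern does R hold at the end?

Start: R = 31 = 0011111.
R = 31 − (-36) = 67; wraps to -61 = 1000011
R = -61 − 11 = -72; wraps to 56 = 0111000
R = 56 + 52 = 108; wraps to -20 = 1101100

1101100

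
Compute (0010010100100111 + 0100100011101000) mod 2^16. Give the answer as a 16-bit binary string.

  0010010100100111
+ 0100100011101000
= 0110111000001111

0110111000001111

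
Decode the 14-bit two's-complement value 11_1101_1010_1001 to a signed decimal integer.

-599

MSB is 1, so the value is negative.
Invert: 00001001010110. Add 1: 00001001010111 = 599. So the value is −599.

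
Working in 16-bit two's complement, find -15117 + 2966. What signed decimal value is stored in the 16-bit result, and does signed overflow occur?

-15117 → 1100010011110011
2966 → 0000101110010110
  1100010011110011
+ 0000101110010110
= 1101000010001001
Result 1101000010001001: MSB = 1 → 53385 − 65536 = -12151.
Addends have opposite signs, so signed overflow cannot occur.

-12151; no overflow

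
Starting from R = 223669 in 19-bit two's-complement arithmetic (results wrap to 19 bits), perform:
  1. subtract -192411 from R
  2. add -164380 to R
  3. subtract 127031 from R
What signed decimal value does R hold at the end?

124669

Start: R = 223669 = 0110110100110110101.
R = 223669 − (-192411) = 416080; wraps to -108208 = 1100101100101010000
R = -108208 + (-164380) = -272588; wraps to 251700 = 0111101011100110100
R = 251700 − 127031 = 124669 = 0011110011011111101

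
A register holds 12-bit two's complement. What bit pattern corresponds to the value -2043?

|-2043| = 2043 = 011111111011 in 12 bits.
Invert the bits: 100000000100. Add 1: 100000000101.
Check: 100000000101 reads as 2053 − 4096 = -2043.

100000000101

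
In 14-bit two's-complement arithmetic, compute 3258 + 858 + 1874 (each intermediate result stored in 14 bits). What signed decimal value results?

3258 + 858 = 4116 (01000000010100)
4116 + 1874 = 5990 (01011101100110)

5990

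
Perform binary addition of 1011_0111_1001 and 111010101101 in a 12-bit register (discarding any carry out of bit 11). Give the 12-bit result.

101000100110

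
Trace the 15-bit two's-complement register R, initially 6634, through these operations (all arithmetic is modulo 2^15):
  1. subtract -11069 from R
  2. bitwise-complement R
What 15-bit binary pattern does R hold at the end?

011101011011000

Start: R = 6634 = 001100111101010.
R = 6634 − (-11069) = 17703; wraps to -15065 = 100010100100111
R = NOT 100010100100111 = 011101011011000 = 15064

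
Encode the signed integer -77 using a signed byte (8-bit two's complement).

10110011

|-77| = 77 = 01001101 in 8 bits.
Invert the bits: 10110010. Add 1: 10110011.
Check: 10110011 reads as 179 − 256 = -77.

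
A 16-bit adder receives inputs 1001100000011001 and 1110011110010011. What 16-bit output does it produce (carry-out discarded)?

  1001100000011001
+ 1110011110010011
= 0111111110101100  (discard carry-out 1)

0111111110101100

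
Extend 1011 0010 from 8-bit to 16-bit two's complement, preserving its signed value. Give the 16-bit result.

MSB of 10110010 is 1; replicate it into the new high bits.
11111111|10110010 → 1111111110110010 (still -78).

1111111110110010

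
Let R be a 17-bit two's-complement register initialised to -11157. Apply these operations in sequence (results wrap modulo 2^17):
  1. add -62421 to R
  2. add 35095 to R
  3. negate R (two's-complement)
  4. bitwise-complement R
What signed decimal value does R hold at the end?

-38484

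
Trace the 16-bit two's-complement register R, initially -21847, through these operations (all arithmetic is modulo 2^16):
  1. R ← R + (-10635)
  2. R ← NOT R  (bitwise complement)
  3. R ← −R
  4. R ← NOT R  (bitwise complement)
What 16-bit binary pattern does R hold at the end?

0111111011100000

Start: R = -21847 = 1010101010101001.
R = -21847 + (-10635) = -32482 = 1000000100011110
R = NOT 1000000100011110 = 0111111011100001 = 32481
R = −(32481) = -32481 = 1000000100011111
R = NOT 1000000100011111 = 0111111011100000 = 32480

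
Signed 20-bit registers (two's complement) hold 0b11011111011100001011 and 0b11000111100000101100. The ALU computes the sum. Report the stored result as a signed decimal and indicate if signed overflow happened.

0b11011111011100001011 → 11011111011100001011 = -133365 (signed)
0b11000111100000101100 → 11000111100000101100 = -231380 (signed)
  11011111011100001011
+ 11000111100000101100
= 10100110111100110111  (discard carry-out 1)
Result 10100110111100110111: MSB = 1 → 683831 − 1048576 = -364745.
Both addends are negative and so is the stored result: no signed overflow.

-364745; no overflow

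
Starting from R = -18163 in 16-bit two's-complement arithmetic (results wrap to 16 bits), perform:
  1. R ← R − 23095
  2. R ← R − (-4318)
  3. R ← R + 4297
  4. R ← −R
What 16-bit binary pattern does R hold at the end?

0111111110000011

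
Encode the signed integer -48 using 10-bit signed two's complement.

|-48| = 48 = 0000110000 in 10 bits.
Invert the bits: 1111001111. Add 1: 1111010000.
Check: 1111010000 reads as 976 − 1024 = -48.

1111010000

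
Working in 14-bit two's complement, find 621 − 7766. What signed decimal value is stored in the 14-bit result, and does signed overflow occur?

621 → 00001001101101
7766 → 01111001010110
Subtract via negate-and-add: invert 01111001010110 + 1 = 10000110101010 (i.e. -7766).
  00001001101101
+ 10000110101010
= 10010000010111
Result 10010000010111: MSB = 1 → 9239 − 16384 = -7145.
Addends (after negating the subtrahend) have opposite signs, so signed overflow cannot occur.

-7145; no overflow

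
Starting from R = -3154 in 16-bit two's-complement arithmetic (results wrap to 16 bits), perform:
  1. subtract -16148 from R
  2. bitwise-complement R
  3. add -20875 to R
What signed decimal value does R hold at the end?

Start: R = -3154 = 1111001110101110.
R = -3154 − (-16148) = 12994 = 0011001011000010
R = NOT 0011001011000010 = 1100110100111101 = -12995
R = -12995 + (-20875) = -33870; wraps to 31666 = 0111101110110010

31666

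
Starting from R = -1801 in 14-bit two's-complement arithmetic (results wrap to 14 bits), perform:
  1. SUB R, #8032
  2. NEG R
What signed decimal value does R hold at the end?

-6551

Start: R = -1801 = 11100011110111.
R = -1801 − 8032 = -9833; wraps to 6551 = 01100110010111
R = −(6551) = -6551 = 10011001101001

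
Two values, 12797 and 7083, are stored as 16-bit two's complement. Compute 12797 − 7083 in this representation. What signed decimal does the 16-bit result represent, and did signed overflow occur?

5714; no overflow

12797 → 0011000111111101
7083 → 0001101110101011
Subtract via negate-and-add: invert 0001101110101011 + 1 = 1110010001010101 (i.e. -7083).
  0011000111111101
+ 1110010001010101
= 0001011001010010  (discard carry-out 1)
Result 0001011001010010: MSB = 0 → value 5714.
Addends (after negating the subtrahend) have opposite signs, so signed overflow cannot occur.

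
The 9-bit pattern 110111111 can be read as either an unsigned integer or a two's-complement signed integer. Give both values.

Unsigned: 110111111 = 447.
Signed: MSB=1 → 447 − 512 = -65.

unsigned = 447, signed = -65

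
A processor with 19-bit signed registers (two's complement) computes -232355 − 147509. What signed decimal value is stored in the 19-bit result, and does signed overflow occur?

-232355 → 1000111010001011101
147509 → 0100100000000110101
Subtract via negate-and-add: invert 0100100000000110101 + 1 = 1011011111111001011 (i.e. -147509).
  1000111010001011101
+ 1011011111111001011
= 0100011010000101000  (discard carry-out 1)
Result 0100011010000101000: MSB = 0 → value 144424.
Both addends (after negating the subtrahend) are negative but the stored result is non-negative: signed overflow. The true value -232355 − 147509 = -379864 lies outside [-262144, 262143].

144424; overflow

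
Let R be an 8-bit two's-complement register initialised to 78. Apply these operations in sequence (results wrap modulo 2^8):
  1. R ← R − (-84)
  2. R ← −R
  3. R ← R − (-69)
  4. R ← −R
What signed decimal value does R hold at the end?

93

Start: R = 78 = 01001110.
R = 78 − (-84) = 162; wraps to -94 = 10100010
R = −(-94) = 94 = 01011110
R = 94 − (-69) = 163; wraps to -93 = 10100011
R = −(-93) = 93 = 01011101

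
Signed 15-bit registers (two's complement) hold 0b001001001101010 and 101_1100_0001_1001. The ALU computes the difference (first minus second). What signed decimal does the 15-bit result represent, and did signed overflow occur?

13905; no overflow

0b001001001101010 → 001001001101010 = 4714 (signed)
101_1100_0001_1001 → 101110000011001 = -9191 (signed)
Subtract via negate-and-add: invert 101110000011001 + 1 = 010001111100111 (i.e. 9191).
  001001001101010
+ 010001111100111
= 011011001010001
Result 011011001010001: MSB = 0 → value 13905.
Both addends (after negating the subtrahend) are non-negative and so is the stored result: no signed overflow.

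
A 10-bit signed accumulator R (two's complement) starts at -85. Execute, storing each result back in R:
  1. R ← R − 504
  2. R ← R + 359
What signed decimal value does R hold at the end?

Start: R = -85 = 1110101011.
R = -85 − 504 = -589; wraps to 435 = 0110110011
R = 435 + 359 = 794; wraps to -230 = 1100011010

-230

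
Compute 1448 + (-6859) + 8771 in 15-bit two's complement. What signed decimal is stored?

3360

1448 + (-6859) = -5411 (110101011011101)
-5411 + 8771 = 3360 (000110100100000)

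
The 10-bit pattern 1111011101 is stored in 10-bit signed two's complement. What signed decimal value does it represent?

-35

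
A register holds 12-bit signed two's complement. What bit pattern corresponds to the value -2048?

100000000000

|-2048| = 2048 = 100000000000 in 12 bits.
Invert the bits: 011111111111. Add 1: 100000000000.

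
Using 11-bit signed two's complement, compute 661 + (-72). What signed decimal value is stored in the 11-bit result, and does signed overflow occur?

589; no overflow

661 → 01010010101
-72 → 11110111000
  01010010101
+ 11110111000
= 01001001101  (discard carry-out 1)
Result 01001001101: MSB = 0 → value 589.
Addends have opposite signs, so signed overflow cannot occur.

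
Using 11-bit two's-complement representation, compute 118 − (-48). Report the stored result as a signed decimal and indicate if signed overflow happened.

166; no overflow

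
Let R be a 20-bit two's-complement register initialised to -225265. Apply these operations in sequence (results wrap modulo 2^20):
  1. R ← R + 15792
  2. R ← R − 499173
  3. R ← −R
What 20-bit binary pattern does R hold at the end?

10101101000000100110

Start: R = -225265 = 11001001000000001111.
R = -225265 + 15792 = -209473 = 11001100110110111111
R = -209473 − 499173 = -708646; wraps to 339930 = 01010010111111011010
R = −(339930) = -339930 = 10101101000000100110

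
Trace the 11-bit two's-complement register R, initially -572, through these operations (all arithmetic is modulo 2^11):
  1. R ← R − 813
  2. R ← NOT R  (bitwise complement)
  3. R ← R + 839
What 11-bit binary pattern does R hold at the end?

Start: R = -572 = 10111000100.
R = -572 − 813 = -1385; wraps to 663 = 01010010111
R = NOT 01010010111 = 10101101000 = -664
R = -664 + 839 = 175 = 00010101111

00010101111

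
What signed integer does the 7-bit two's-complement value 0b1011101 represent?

MSB is 1, so the value is negative.
Invert: 0100010. Add 1: 0100011 = 35. So the value is −35.

-35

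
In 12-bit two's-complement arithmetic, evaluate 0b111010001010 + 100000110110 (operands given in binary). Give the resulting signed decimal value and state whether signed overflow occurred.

0b111010001010 → 111010001010 = -374 (signed)
100000110110 = -1994 (signed)
  111010001010
+ 100000110110
= 011011000000  (discard carry-out 1)
Result 011011000000: MSB = 0 → value 1728.
Both addends are negative but the stored result is non-negative: signed overflow. The true value -374 + (-1994) = -2368 lies outside [-2048, 2047].

1728; overflow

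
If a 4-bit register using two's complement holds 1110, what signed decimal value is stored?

MSB is 1, so the value is negative.
Unsigned reading: 14. Subtract 2^4 = 16: 14 − 16 = -2.

-2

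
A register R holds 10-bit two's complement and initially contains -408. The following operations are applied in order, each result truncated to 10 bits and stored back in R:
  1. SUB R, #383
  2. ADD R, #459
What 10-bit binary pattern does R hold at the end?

1010110100

Start: R = -408 = 1001101000.
R = -408 − 383 = -791; wraps to 233 = 0011101001
R = 233 + 459 = 692; wraps to -332 = 1010110100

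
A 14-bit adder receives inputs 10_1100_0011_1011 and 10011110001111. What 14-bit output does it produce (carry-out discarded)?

01001111001010

  10110000111011
+ 10011110001111
= 01001111001010  (discard carry-out 1)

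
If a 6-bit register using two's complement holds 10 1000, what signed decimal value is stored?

MSB is 1, so the value is negative.
Unsigned reading: 40. Subtract 2^6 = 64: 40 − 64 = -24.

-24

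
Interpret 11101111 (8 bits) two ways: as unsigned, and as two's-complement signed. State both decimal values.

unsigned = 239, signed = -17

Unsigned: 11101111 = 239.
Signed: MSB=1 → 239 − 256 = -17.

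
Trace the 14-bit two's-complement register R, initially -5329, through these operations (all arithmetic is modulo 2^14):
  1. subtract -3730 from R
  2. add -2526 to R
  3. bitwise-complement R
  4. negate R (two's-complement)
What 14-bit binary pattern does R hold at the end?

Start: R = -5329 = 10101100101111.
R = -5329 − (-3730) = -1599 = 11100111000001
R = -1599 + (-2526) = -4125 = 10111111100011
R = NOT 10111111100011 = 01000000011100 = 4124
R = −(4124) = -4124 = 10111111100100

10111111100100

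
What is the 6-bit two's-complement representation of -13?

|-13| = 13 = 001101 in 6 bits.
Invert the bits: 110010. Add 1: 110011.

110011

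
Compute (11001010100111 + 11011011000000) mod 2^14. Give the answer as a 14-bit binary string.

10100101100111

  11001010100111
+ 11011011000000
= 10100101100111  (discard carry-out 1)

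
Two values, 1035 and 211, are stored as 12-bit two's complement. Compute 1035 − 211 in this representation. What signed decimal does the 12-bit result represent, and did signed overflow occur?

824; no overflow

1035 → 010000001011
211 → 000011010011
Subtract via negate-and-add: invert 000011010011 + 1 = 111100101101 (i.e. -211).
  010000001011
+ 111100101101
= 001100111000  (discard carry-out 1)
Result 001100111000: MSB = 0 → value 824.
Addends (after negating the subtrahend) have opposite signs, so signed overflow cannot occur.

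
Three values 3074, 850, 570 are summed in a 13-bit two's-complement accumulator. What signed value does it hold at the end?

-3698

3074 + 850 = 3924 (0111101010100)
3924 + 570 = 4494 → wraps to -3698 (1000110001110)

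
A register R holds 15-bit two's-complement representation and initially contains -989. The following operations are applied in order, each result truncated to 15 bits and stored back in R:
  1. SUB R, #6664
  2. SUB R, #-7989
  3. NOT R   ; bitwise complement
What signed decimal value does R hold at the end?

-337

Start: R = -989 = 111110000100011.
R = -989 − 6664 = -7653 = 110001000011011
R = -7653 − (-7989) = 336 = 000000101010000
R = NOT 000000101010000 = 111111010101111 = -337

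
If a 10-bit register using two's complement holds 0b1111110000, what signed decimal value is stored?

MSB is 1, so the value is negative.
Unsigned reading: 1008. Subtract 2^10 = 1024: 1008 − 1024 = -16.

-16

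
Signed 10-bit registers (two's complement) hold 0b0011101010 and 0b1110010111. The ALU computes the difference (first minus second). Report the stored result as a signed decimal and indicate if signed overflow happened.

339; no overflow

0b0011101010 → 0011101010 = 234 (signed)
0b1110010111 → 1110010111 = -105 (signed)
Subtract via negate-and-add: invert 1110010111 + 1 = 0001101001 (i.e. 105).
  0011101010
+ 0001101001
= 0101010011
Result 0101010011: MSB = 0 → value 339.
Both addends (after negating the subtrahend) are non-negative and so is the stored result: no signed overflow.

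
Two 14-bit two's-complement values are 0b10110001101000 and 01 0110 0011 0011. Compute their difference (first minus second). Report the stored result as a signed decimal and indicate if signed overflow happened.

0b10110001101000 → 10110001101000 = -5016 (signed)
01 0110 0011 0011 → 01011000110011 = 5683 (signed)
Subtract via negate-and-add: invert 01011000110011 + 1 = 10100111001101 (i.e. -5683).
  10110001101000
+ 10100111001101
= 01011000110101  (discard carry-out 1)
Result 01011000110101: MSB = 0 → value 5685.
Both addends (after negating the subtrahend) are negative but the stored result is non-negative: signed overflow. The true value -5016 − 5683 = -10699 lies outside [-8192, 8191].

5685; overflow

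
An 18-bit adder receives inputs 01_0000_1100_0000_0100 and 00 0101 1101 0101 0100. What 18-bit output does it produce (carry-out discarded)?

010110100101011000

  010000110000000100
+ 000101110101010100
= 010110100101011000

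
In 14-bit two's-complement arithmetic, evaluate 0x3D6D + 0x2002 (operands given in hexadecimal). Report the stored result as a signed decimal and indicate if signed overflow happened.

7535; overflow

0x3D6D = 11110101101101 = -659 (signed)
0x2002 = 10000000000010 = -8190 (signed)
  11110101101101
+ 10000000000010
= 01110101101111  (discard carry-out 1)
Result 01110101101111: MSB = 0 → value 7535.
Both addends are negative but the stored result is non-negative: signed overflow. The true value -659 + (-8190) = -8849 lies outside [-8192, 8191].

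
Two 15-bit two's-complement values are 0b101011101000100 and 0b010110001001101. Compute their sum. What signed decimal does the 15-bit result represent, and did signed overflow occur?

0b101011101000100 → 101011101000100 = -10428 (signed)
0b010110001001101 → 010110001001101 = 11341 (signed)
  101011101000100
+ 010110001001101
= 000001110010001  (discard carry-out 1)
Result 000001110010001: MSB = 0 → value 913.
Addends have opposite signs, so signed overflow cannot occur.

913; no overflow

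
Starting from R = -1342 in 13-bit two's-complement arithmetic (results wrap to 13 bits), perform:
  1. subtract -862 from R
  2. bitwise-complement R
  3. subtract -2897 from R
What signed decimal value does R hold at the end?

3376

Start: R = -1342 = 1101011000010.
R = -1342 − (-862) = -480 = 1111000100000
R = NOT 1111000100000 = 0000111011111 = 479
R = 479 − (-2897) = 3376 = 0110100110000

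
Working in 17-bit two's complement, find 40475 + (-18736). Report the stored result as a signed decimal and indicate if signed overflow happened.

21739; no overflow

40475 → 01001111000011011
-18736 → 11011011011010000
  01001111000011011
+ 11011011011010000
= 00101010011101011  (discard carry-out 1)
Result 00101010011101011: MSB = 0 → value 21739.
Addends have opposite signs, so signed overflow cannot occur.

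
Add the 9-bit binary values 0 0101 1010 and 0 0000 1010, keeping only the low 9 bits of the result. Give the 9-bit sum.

  001011010
+ 000001010
= 001100100

001100100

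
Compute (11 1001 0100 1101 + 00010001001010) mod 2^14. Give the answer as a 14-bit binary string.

  11100101001101
+ 00010001001010
= 11110110010111

11110110010111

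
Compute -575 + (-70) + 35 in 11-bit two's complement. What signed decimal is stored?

-610

-575 + (-70) = -645 (10101111011)
-645 + 35 = -610 (10110011110)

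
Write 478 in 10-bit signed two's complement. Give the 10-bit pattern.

0111011110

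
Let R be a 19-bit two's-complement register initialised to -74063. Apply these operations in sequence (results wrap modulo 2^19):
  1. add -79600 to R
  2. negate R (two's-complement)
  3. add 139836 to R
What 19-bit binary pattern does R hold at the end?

Start: R = -74063 = 1101101111010110001.
R = -74063 + (-79600) = -153663 = 1011010011111000001
R = −(-153663) = 153663 = 0100101100000111111
R = 153663 + 139836 = 293499; wraps to -230789 = 1000111101001111011

1000111101001111011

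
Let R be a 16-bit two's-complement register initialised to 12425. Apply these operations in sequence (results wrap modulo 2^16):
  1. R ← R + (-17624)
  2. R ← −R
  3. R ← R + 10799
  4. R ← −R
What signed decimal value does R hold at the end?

-15998

Start: R = 12425 = 0011000010001001.
R = 12425 + (-17624) = -5199 = 1110101110110001
R = −(-5199) = 5199 = 0001010001001111
R = 5199 + 10799 = 15998 = 0011111001111110
R = −(15998) = -15998 = 1100000110000010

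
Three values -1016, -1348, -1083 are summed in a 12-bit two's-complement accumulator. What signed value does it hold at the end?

649

-1016 + (-1348) = -2364 → wraps to 1732 (011011000100)
1732 + (-1083) = 649 (001010001001)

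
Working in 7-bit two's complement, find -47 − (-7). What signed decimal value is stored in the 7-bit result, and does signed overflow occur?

-40; no overflow

-47 → 1010001
-7 → 1111001
Subtract via negate-and-add: invert 1111001 + 1 = 0000111 (i.e. 7).
  1010001
+ 0000111
= 1011000
Result 1011000: MSB = 1 → 88 − 128 = -40.
Addends (after negating the subtrahend) have opposite signs, so signed overflow cannot occur.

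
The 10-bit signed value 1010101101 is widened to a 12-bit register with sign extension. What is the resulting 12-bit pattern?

MSB of 1010101101 is 1; replicate it into the new high bits.
11|1010101101 → 111010101101 (still -339).

111010101101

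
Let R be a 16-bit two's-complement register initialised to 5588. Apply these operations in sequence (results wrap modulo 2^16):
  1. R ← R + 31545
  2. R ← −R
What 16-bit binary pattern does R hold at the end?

0110111011110011

Start: R = 5588 = 0001010111010100.
R = 5588 + 31545 = 37133; wraps to -28403 = 1001000100001101
R = −(-28403) = 28403 = 0110111011110011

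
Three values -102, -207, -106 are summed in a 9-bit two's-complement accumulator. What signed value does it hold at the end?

97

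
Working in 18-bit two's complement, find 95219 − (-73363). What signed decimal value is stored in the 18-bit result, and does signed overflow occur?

-93562; overflow

95219 → 010111001111110011
-73363 → 101110000101101101
Subtract via negate-and-add: invert 101110000101101101 + 1 = 010001111010010011 (i.e. 73363).
  010111001111110011
+ 010001111010010011
= 101001001010000110
Result 101001001010000110: MSB = 1 → 168582 − 262144 = -93562.
Both addends (after negating the subtrahend) are non-negative but the stored result is negative: signed overflow. The true value 95219 − (-73363) = 168582 lies outside [-131072, 131071].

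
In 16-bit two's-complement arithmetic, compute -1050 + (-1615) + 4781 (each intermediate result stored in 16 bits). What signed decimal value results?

-1050 + (-1615) = -2665 (1111010110010111)
-2665 + 4781 = 2116 (0000100001000100)

2116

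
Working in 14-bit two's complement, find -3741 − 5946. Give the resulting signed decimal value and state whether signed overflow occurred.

-3741 → 11000101100011
5946 → 01011100111010
Subtract via negate-and-add: invert 01011100111010 + 1 = 10100011000110 (i.e. -5946).
  11000101100011
+ 10100011000110
= 01101000101001  (discard carry-out 1)
Result 01101000101001: MSB = 0 → value 6697.
Both addends (after negating the subtrahend) are negative but the stored result is non-negative: signed overflow. The true value -3741 − 5946 = -9687 lies outside [-8192, 8191].

6697; overflow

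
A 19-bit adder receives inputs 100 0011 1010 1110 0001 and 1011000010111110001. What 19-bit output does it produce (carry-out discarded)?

0011100000011010010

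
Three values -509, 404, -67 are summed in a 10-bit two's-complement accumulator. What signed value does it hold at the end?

-509 + 404 = -105 (1110010111)
-105 + (-67) = -172 (1101010100)

-172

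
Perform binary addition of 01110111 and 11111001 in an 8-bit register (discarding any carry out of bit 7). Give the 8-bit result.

  01110111
+ 11111001
= 01110000  (discard carry-out 1)

01110000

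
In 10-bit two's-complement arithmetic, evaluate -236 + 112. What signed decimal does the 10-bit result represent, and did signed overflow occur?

-124; no overflow

-236 → 1100010100
112 → 0001110000
  1100010100
+ 0001110000
= 1110000100
Result 1110000100: MSB = 1 → 900 − 1024 = -124.
Addends have opposite signs, so signed overflow cannot occur.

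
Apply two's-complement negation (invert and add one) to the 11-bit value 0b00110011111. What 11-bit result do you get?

Invert: 11001100000. Add 1: 11001100001.

11001100001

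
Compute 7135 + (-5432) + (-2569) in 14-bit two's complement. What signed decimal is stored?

7135 + (-5432) = 1703 (00011010100111)
1703 + (-2569) = -866 (11110010011110)

-866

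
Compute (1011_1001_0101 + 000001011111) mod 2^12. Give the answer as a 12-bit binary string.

101111110100

  101110010101
+ 000001011111
= 101111110100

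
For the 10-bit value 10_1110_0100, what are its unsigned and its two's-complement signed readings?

Unsigned: 1011100100 = 740.
Signed: MSB=1 → 740 − 1024 = -284.

unsigned = 740, signed = -284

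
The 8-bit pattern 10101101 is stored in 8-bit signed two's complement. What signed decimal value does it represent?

MSB is 1, so the value is negative.
Unsigned reading: 173. Subtract 2^8 = 256: 173 − 256 = -83.

-83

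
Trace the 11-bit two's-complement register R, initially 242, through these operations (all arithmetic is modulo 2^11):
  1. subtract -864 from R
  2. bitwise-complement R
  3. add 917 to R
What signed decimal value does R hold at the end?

Start: R = 242 = 00011110010.
R = 242 − (-864) = 1106; wraps to -942 = 10001010010
R = NOT 10001010010 = 01110101101 = 941
R = 941 + 917 = 1858; wraps to -190 = 11101000010

-190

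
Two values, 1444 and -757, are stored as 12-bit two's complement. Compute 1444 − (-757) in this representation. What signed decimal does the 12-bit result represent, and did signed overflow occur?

-1895; overflow

1444 → 010110100100
-757 → 110100001011
Subtract via negate-and-add: invert 110100001011 + 1 = 001011110101 (i.e. 757).
  010110100100
+ 001011110101
= 100010011001
Result 100010011001: MSB = 1 → 2201 − 4096 = -1895.
Both addends (after negating the subtrahend) are non-negative but the stored result is negative: signed overflow. The true value 1444 − (-757) = 2201 lies outside [-2048, 2047].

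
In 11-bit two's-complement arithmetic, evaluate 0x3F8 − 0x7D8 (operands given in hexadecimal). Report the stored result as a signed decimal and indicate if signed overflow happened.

-992; overflow

0x3F8 = 01111111000 = 1016 (signed)
0x7D8 = 11111011000 = -40 (signed)
Subtract via negate-and-add: invert 11111011000 + 1 = 00000101000 (i.e. 40).
  01111111000
+ 00000101000
= 10000100000
Result 10000100000: MSB = 1 → 1056 − 2048 = -992.
Both addends (after negating the subtrahend) are non-negative but the stored result is negative: signed overflow. The true value 1016 − (-40) = 1056 lies outside [-1024, 1023].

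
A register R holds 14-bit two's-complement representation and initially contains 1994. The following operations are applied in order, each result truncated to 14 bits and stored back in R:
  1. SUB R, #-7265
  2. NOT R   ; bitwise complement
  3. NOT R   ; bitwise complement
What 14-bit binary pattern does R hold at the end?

10010000101011

Start: R = 1994 = 00011111001010.
R = 1994 − (-7265) = 9259; wraps to -7125 = 10010000101011
R = NOT 10010000101011 = 01101111010100 = 7124
R = NOT 01101111010100 = 10010000101011 = -7125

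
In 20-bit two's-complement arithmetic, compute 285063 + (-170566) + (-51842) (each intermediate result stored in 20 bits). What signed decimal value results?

62655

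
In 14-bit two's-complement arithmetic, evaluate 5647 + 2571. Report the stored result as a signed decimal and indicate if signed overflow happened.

5647 → 01011000001111
2571 → 00101000001011
  01011000001111
+ 00101000001011
= 10000000011010
Result 10000000011010: MSB = 1 → 8218 − 16384 = -8166.
Both addends are non-negative but the stored result is negative: signed overflow. The true value 5647 + 2571 = 8218 lies outside [-8192, 8191].

-8166; overflow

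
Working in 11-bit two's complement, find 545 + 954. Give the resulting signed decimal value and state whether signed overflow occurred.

545 → 01000100001
954 → 01110111010
  01000100001
+ 01110111010
= 10111011011
Result 10111011011: MSB = 1 → 1499 − 2048 = -549.
Both addends are non-negative but the stored result is negative: signed overflow. The true value 545 + 954 = 1499 lies outside [-1024, 1023].

-549; overflow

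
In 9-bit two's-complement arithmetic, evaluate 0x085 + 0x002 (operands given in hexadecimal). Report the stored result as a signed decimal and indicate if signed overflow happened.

135; no overflow

0x085 = 010000101 = 133 (signed)
0x002 = 000000010 = 2 (signed)
  010000101
+ 000000010
= 010000111
Result 010000111: MSB = 0 → value 135.
Both addends are non-negative and so is the stored result: no signed overflow.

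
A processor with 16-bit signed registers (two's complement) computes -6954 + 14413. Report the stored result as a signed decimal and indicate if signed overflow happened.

7459; no overflow

-6954 → 1110010011010110
14413 → 0011100001001101
  1110010011010110
+ 0011100001001101
= 0001110100100011  (discard carry-out 1)
Result 0001110100100011: MSB = 0 → value 7459.
Addends have opposite signs, so signed overflow cannot occur.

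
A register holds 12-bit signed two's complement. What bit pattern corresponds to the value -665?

|-665| = 665 = 001010011001 in 12 bits.
Invert the bits: 110101100110. Add 1: 110101100111.

110101100111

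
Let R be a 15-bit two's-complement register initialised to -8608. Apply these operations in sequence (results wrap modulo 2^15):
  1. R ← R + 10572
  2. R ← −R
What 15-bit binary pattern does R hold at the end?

111100001010100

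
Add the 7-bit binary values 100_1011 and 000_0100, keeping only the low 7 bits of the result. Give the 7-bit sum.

  1001011
+ 0000100
= 1001111

1001111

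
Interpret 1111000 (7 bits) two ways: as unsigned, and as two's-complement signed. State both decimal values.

unsigned = 120, signed = -8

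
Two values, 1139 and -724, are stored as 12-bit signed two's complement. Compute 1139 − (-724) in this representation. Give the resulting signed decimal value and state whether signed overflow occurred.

1863; no overflow

1139 → 010001110011
-724 → 110100101100
Subtract via negate-and-add: invert 110100101100 + 1 = 001011010100 (i.e. 724).
  010001110011
+ 001011010100
= 011101000111
Result 011101000111: MSB = 0 → value 1863.
Both addends (after negating the subtrahend) are non-negative and so is the stored result: no signed overflow.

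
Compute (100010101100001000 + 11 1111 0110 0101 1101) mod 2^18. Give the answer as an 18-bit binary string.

  100010101100001000
+ 111111011001011101
= 100010000101100101  (discard carry-out 1)

100010000101100101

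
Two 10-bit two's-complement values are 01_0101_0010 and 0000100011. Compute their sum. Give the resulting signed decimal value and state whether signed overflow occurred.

373; no overflow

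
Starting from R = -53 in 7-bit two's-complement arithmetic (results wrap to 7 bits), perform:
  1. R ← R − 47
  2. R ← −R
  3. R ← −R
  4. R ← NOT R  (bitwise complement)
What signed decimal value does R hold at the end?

Start: R = -53 = 1001011.
R = -53 − 47 = -100; wraps to 28 = 0011100
R = −(28) = -28 = 1100100
R = −(-28) = 28 = 0011100
R = NOT 0011100 = 1100011 = -29

-29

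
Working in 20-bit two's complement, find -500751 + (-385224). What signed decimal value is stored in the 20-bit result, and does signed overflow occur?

162601; overflow

-500751 → 10000101101111110001
-385224 → 10100001111100111000
  10000101101111110001
+ 10100001111100111000
= 00100111101100101001  (discard carry-out 1)
Result 00100111101100101001: MSB = 0 → value 162601.
Both addends are negative but the stored result is non-negative: signed overflow. The true value -500751 + (-385224) = -885975 lies outside [-524288, 524287].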